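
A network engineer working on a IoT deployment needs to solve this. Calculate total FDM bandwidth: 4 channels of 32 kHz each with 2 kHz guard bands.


Given: 4 channels, 32 kHz each, guard = 2 kHz
Channel bandwidth = 4 * 32 = 128 kHz
Guard bands = 3 gaps * 2 kHz = 6 kHz
Total = 128 + 6 = 134 kHz

134


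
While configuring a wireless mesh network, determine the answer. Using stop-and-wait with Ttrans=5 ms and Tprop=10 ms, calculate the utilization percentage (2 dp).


Given: Ttrans = 5 ms, Tprop = 10 ms
RTT = 2 * Tprop = 2 * 10 = 20 ms
U = Ttrans / (Ttrans + RTT)
U = 5 / (5 + 20)
U = 5 / 25 = 0.2
U% = 20.00%

20.00


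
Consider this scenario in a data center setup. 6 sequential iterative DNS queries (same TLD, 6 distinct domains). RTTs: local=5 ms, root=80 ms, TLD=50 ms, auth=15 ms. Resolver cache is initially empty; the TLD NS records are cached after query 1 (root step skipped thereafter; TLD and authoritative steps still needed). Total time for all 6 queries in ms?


Lookup 1 (cold cache): local + root + TLD + auth = 5 + 80 + 50 + 15 = 150 ms
Lookups 2..6 (TLD NS cached -> skip root; new domain -> still ask TLD and auth): local + TLD + auth = 5 + 50 + 15 = 70 ms each
Remaining 5 lookups: 5 * 70 = 350 ms
Total = 150 + 350 = 500 ms

500


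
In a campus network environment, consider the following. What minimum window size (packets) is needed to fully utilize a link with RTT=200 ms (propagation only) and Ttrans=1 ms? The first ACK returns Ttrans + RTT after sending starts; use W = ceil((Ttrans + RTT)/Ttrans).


Given: Ttrans = 1 ms, RTT = 200 ms (= 2 * Tprop, Tprop = 100 ms)
Time until first ACK returns = Ttrans + RTT = 1 + 200 = 201 ms
Need W * Ttrans >= Ttrans + RTT  ->  W >= (Ttrans + RTT) / Ttrans
(Ttrans + RTT) / Ttrans = 201 / 1 = 201
W_min = ceil(201) = 201

201


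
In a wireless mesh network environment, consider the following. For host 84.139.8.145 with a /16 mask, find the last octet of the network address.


Given: IP = 84.139.8.145, prefix = /16
Subnet mask = 255.255.0.0
Last octet of IP: 145
Last octet of mask: 0
Network last octet = 145 AND 0 = 0

0


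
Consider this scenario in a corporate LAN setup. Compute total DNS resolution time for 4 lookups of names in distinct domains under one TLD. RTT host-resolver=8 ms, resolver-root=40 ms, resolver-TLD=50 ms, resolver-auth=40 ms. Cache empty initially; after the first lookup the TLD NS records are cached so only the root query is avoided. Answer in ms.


Lookup 1 (cold cache): local + root + TLD + auth = 8 + 40 + 50 + 40 = 138 ms
Lookups 2..4 (TLD NS cached -> skip root; new domain -> still ask TLD and auth): local + TLD + auth = 8 + 50 + 40 = 98 ms each
Remaining 3 lookups: 3 * 98 = 294 ms
Total = 138 + 294 = 432 ms

432


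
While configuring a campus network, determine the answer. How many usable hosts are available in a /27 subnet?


Given: subnet mask /27
Host bits = 32 - 27 = 5
Total addresses = 2^5 = 32
Usable hosts = 32 - 2 (network + broadcast) = 30

30


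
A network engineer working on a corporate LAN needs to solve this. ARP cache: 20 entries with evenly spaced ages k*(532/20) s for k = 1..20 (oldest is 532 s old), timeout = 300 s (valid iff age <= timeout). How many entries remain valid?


Ages are k * 532/20 s for k = 1..20 (spacing = 26.6000 s).
Entry k is valid iff k * 532/20 <= 300 iff k <= 20 * 300 / 532 = 11.2782
n_valid = floor(11.2782) = 11
(n_stale = 20 - 11 = 9)

11


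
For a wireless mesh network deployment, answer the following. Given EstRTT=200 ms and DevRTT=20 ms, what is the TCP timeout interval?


Given: EstRTT = 200 ms, DevRTT = 20 ms
Timeout = EstRTT + 4 * DevRTT
4 * DevRTT = 4 * 20 = 80
Timeout = 200 + 80 = 280 ms

280


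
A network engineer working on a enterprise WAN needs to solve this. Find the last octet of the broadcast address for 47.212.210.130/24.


Given: IP = 47.212.210.130, prefix = /24
Host bits = 32 - 24 = 8
Network last octet = 130 AND mask = 0
Host part size = 2^8 - 1 = 255
Broadcast last octet = 0 OR 255 = 255

255


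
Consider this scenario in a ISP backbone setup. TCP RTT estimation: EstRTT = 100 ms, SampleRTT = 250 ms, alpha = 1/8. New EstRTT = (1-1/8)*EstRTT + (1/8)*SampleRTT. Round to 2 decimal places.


Given: EstRTT = 100 ms, SampleRTT = 250 ms, alpha = 1/8
New EstRTT = (1 - alpha) * EstRTT + alpha * SampleRTT
(7/8) * 100 = 87.5
(1/8) * 250 = 31.25
New EstRTT = 87.5 + 31.25 = 118.75 ms -> 118.75 ms (2 dp)

118.75


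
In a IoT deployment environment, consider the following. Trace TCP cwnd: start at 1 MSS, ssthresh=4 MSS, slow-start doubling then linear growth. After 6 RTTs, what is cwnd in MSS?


RTT 0: cwnd = 1 MSS (initial)
RTT 1: cwnd = 2 MSS (slow start, doubled)
RTT 2: cwnd = 4 MSS (slow start, doubled)
RTT 3: cwnd = 5 MSS (congestion avoidance, +1)
RTT 4: cwnd = 6 MSS (congestion avoidance, +1)
RTT 5: cwnd = 7 MSS (congestion avoidance, +1)
RTT 6: cwnd = 8 MSS (congestion avoidance, +1)

8


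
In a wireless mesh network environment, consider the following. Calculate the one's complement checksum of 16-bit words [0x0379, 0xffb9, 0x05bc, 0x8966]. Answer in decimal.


Given words: [0x0379, 0xffb9, 0x05bc, 0x8966]
Step 1: Sum all words
Raw sum = 889 + 65465 + 1468 + 35174 = 102996
Step 2: Fold carry: (37460 + 1) = 37461
One's complement = ~37461 & 0xFFFF = 28074

28074


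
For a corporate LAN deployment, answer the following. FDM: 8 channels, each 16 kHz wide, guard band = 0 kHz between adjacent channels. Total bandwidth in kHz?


Given: 8 channels, 16 kHz each, guard = 0 kHz
Channel bandwidth = 8 * 16 = 128 kHz
Guard bands = 7 gaps * 0 kHz = 0 kHz
Total = 128 + 0 = 128 kHz

128


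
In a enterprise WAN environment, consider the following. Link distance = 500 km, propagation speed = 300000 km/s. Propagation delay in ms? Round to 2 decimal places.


Given: distance = 500 km, speed = 300000 km/s
Delay = distance / speed = 500 / 300000 seconds
Delay in ms = 500 * 1000 / 300000
Delay = 1.6667 ms
Rounded to 2 dp = 1.67 ms

1.67


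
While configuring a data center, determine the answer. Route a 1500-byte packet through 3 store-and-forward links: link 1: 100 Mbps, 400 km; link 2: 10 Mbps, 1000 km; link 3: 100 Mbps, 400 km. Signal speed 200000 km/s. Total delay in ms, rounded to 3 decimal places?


Packet = 1500 bytes = 12000 bits. Store-and-forward: sum (t_trans + t_prop) per link.
Link 1: t_trans = 12000/(100*10^6) s = 0.1200 ms; t_prop = 400/200000 s = 2.0000 ms; subtotal = 2.1200 ms
Link 2: t_trans = 12000/(10*10^6) s = 1.2000 ms; t_prop = 1000/200000 s = 5.0000 ms; subtotal = 6.2000 ms
Link 3: t_trans = 12000/(100*10^6) s = 0.1200 ms; t_prop = 400/200000 s = 2.0000 ms; subtotal = 2.1200 ms
End-to-end = 2.1200 + 6.2000 + 2.1200 = 10.4400 ms -> 10.440 ms (3 dp)

10.440


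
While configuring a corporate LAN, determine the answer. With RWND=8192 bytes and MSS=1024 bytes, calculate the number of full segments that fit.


Given: RWND = 8192 bytes, MSS = 1024 bytes
Full segments = floor(RWND / MSS)
Full segments = floor(8192 / 1024)
Full segments = floor(8.0) = 8

8


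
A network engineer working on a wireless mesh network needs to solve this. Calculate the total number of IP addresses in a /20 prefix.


Given: CIDR prefix /20
Host bits = 32 - 20 = 12
Total addresses = 2^12 = 4096

4096


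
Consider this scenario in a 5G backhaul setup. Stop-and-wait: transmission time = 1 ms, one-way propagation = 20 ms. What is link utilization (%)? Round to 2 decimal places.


Given: Ttrans = 1 ms, Tprop = 20 ms
RTT = 2 * Tprop = 2 * 20 = 40 ms
U = Ttrans / (Ttrans + RTT)
U = 1 / (1 + 40)
U = 1 / 41 = 0.02439
U% = 2.44%

2.44


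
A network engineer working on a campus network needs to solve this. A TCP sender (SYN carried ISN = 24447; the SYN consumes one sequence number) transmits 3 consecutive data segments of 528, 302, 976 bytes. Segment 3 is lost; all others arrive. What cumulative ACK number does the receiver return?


SYN uses sequence number 24447; first data byte = ISN + 1 = 24448.
Segment 1: SEQ = 24448, len = 528 B, covers [24448, 24975]
Segment 2: SEQ = 24976, len = 302 B, covers [24976, 25277]
Segment 3: SEQ = 25278, len = 976 B, covers [25278, 26253] [LOST]
In-order data received: bytes [24448, 25277] (segments 1..2).
Segment 3 missing -> gap begins at byte 25278.
Cumulative ACK = next expected in-order byte = 24448 + 528 + 302 = 25278

25278


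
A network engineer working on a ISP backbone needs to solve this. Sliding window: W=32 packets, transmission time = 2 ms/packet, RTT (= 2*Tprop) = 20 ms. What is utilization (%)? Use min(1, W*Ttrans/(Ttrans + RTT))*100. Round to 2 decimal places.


Given: W = 32, Ttrans = 2 ms, RTT = 20 ms (= 2 * Tprop, Tprop = 10 ms)
Cycle time = Ttrans + RTT = 2 + 20 = 22 ms (first packet sent until its ACK returns)
W * Ttrans = 32 * 2 = 64 ms of sending per cycle
W * Ttrans / (Ttrans + RTT) = 64 / 22 = 2.909091
U = min(1, 2.909091) = 1.000000
U% = 100.00%

100.00


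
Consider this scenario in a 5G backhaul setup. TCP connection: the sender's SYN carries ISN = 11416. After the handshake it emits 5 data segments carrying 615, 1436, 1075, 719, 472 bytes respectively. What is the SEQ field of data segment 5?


The SYN occupies sequence number ISN = 11416, so the first data byte is ISN + 1 = 11417.
SEQ of data segment i = (ISN + 1) + sum of payload sizes of segments 1..i-1.
Segment 1: SEQ = 11417, payload = 615 bytes
Segment 2: SEQ = 12032, payload = 1436 bytes
Segment 3: SEQ = 13468, payload = 1075 bytes
Segment 4: SEQ = 14543, payload = 719 bytes
Segment 5: SEQ = 15262, payload = 472 bytes
SEQ of segment 5 = 11417 + 615 + 1436 + 1075 + 719 = 15262

15262


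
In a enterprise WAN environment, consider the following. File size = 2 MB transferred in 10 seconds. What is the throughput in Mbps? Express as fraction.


Given: file = 2 MB, time = 10 s
File in Mb = 2 * 8 = 16 Mb
Throughput = 16 / 10 Mbps
Throughput = 8/5 Mbps

8/5


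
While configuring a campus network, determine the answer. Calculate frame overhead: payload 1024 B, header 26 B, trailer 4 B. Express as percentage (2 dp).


Given: payload = 1024 B, header = 26 B, trailer = 4 B
Overhead bytes = header + trailer = 26 + 4 = 30
Total frame = payload + overhead = 1024 + 30 = 1054
Overhead % = 30 / 1054 * 100 = 2.8463% -> 2.85% (2 dp)

2.85


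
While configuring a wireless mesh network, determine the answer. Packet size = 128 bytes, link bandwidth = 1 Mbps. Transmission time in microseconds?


Given: packet = 128 bytes, bandwidth = 1 Mbps
Packet in bits = 128 * 8 = 1024 bits
Bandwidth = 1 * 10^6 = 1000000 bps
Time = 1024 / 1000000 seconds
Time in us = 1024 * 10^6 / 1000000 = 1024

1024


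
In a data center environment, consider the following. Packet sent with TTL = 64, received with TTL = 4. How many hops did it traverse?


Given: initial TTL = 64, received TTL = 4
Hops = initial TTL - received TTL
Hops = 64 - 4 = 60

60


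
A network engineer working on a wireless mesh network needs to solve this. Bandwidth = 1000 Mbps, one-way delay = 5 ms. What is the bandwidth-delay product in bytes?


Given: bandwidth = 1000 Mbps, delay = 5 ms
BDP in bits = 1000 * 10^6 * 5 / 1000
BDP in bits = 5000000
BDP in bytes = 5000000 / 8 = 625000

625000


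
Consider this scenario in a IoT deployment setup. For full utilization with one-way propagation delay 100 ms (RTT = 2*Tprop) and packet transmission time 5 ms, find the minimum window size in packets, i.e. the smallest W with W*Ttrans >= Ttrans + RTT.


Given: Ttrans = 5 ms, RTT = 200 ms (= 2 * Tprop, Tprop = 100 ms)
Time until first ACK returns = Ttrans + RTT = 5 + 200 = 205 ms
Need W * Ttrans >= Ttrans + RTT  ->  W >= (Ttrans + RTT) / Ttrans
(Ttrans + RTT) / Ttrans = 205 / 5 = 41
W_min = ceil(41) = 41

41


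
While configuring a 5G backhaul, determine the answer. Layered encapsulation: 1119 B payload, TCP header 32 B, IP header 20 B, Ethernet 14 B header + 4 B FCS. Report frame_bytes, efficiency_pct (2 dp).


TCP segment = 1119 + 32 = 1151 B
IP packet = 1151 + 20 = 1171 B
Ethernet frame = 1171 + 14 + 4 = 1189 B
Efficiency = app / frame = 1119 / 1189 = 0.941127 = 94.1127% -> 94.11% (2 dp)

1189, 94.11


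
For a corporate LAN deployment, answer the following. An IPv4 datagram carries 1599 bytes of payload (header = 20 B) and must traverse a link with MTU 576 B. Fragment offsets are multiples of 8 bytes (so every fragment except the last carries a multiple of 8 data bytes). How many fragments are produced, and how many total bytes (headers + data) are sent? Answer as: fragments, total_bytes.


Max data per non-final fragment = floor((MTU - header)/8)*8 = floor((576 - 20)/8)*8 = floor(556/8)*8 = 552 B
Final fragment needs no 8-byte alignment: it can carry up to MTU - header = 556 B
Non-final fragments needed = ceil((payload - 556) / 552) = ceil(1043/552) = ceil(1.8895) = 2
Number of fragments = 2 + 1 = 3
Fragment sizes (data): 2 * 552 B + 495 B (last, 495 <= 556 OK)
Total bytes sent = payload + n_frags * header = 1599 + 3*20 = 1599 + 60 = 1659 B

3, 1659


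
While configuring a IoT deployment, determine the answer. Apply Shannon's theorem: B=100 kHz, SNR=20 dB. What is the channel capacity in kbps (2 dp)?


Given: B = 100 kHz, SNR = 20 dB
SNR linear = 10^(20/10) = 100
1 + SNR = 101
log2(101) = 6.6582114828
C = 100 * 1000 * 6.6582114828 = 665821.1483 bps
C = 665.821148 kbps -> 665.82 kbps (2 dp)

665.82


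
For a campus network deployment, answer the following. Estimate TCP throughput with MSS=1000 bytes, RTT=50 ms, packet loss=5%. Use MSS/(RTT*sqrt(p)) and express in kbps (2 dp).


Given: MSS = 1000 bytes, RTT = 50 ms, loss = 5%
RTT in seconds = 50 / 1000 = 0.05
Loss rate = 5% = 0.05
sqrt(loss) = sqrt(0.05) = 0.223606797750
Throughput (bytes/s) = 1000 / (0.05 * 0.223606797750) = 89442.7191
Throughput (kbps) = 89442.7191 * 8 / 1000 = 715.541753 -> 715.54 kbps (2 dp)

715.54


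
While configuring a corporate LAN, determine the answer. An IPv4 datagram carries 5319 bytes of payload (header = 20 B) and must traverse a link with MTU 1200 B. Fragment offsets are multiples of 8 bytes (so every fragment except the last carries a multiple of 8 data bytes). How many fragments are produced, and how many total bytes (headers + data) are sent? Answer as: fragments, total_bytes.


Max data per non-final fragment = floor((MTU - header)/8)*8 = floor((1200 - 20)/8)*8 = floor(1180/8)*8 = 1176 B
Final fragment needs no 8-byte alignment: it can carry up to MTU - header = 1180 B
Non-final fragments needed = ceil((payload - 1180) / 1176) = ceil(4139/1176) = ceil(3.5196) = 4
Number of fragments = 4 + 1 = 5
Fragment sizes (data): 4 * 1176 B + 615 B (last, 615 <= 1180 OK)
Total bytes sent = payload + n_frags * header = 5319 + 5*20 = 5319 + 100 = 5419 B

5, 5419


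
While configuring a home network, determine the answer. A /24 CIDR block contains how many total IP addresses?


Given: CIDR prefix /24
Host bits = 32 - 24 = 8
Total addresses = 2^8 = 256

256


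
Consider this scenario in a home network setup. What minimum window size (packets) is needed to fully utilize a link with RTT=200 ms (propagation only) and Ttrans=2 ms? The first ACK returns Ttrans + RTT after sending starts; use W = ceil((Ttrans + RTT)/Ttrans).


Given: Ttrans = 2 ms, RTT = 200 ms (= 2 * Tprop, Tprop = 100 ms)
Time until first ACK returns = Ttrans + RTT = 2 + 200 = 202 ms
Need W * Ttrans >= Ttrans + RTT  ->  W >= (Ttrans + RTT) / Ttrans
(Ttrans + RTT) / Ttrans = 202 / 2 = 101
W_min = ceil(101) = 101

101


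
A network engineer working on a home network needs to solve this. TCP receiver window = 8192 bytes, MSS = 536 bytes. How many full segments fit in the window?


Given: RWND = 8192 bytes, MSS = 536 bytes
Full segments = floor(RWND / MSS)
Full segments = floor(8192 / 536)
Full segments = floor(15.2836) = 15

15


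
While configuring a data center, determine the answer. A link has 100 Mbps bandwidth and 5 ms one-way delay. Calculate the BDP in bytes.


Given: bandwidth = 100 Mbps, delay = 5 ms
BDP in bits = 100 * 10^6 * 5 / 1000
BDP in bits = 500000
BDP in bytes = 500000 / 8 = 62500

62500


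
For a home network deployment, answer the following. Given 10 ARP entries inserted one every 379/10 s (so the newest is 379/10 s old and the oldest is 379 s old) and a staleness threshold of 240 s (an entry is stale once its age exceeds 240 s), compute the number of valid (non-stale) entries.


Ages are k * 379/10 s for k = 1..10 (spacing = 37.9000 s).
Entry k is valid iff k * 379/10 <= 240 iff k <= 10 * 240 / 379 = 6.3325
n_valid = floor(6.3325) = 6
(n_stale = 10 - 6 = 4)

6


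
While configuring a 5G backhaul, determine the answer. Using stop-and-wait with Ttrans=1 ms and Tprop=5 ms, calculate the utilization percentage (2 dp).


Given: Ttrans = 1 ms, Tprop = 5 ms
RTT = 2 * Tprop = 2 * 5 = 10 ms
U = Ttrans / (Ttrans + RTT)
U = 1 / (1 + 10)
U = 1 / 11 = 0.090909
U% = 9.09%

9.09


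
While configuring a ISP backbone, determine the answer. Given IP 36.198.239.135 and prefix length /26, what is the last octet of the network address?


Given: IP = 36.198.239.135, prefix = /26
Subnet mask = 255.255.255.192
Last octet of IP: 135
Last octet of mask: 192
Network last octet = 135 AND 192 = 128

128


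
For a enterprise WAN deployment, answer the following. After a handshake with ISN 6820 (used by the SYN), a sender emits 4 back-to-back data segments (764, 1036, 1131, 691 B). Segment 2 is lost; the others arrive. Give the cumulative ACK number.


SYN uses sequence number 6820; first data byte = ISN + 1 = 6821.
Segment 1: SEQ = 6821, len = 764 B, covers [6821, 7584]
Segment 2: SEQ = 7585, len = 1036 B, covers [7585, 8620] [LOST]
Segment 3: SEQ = 8621, len = 1131 B, covers [8621, 9751]
Segment 4: SEQ = 9752, len = 691 B, covers [9752, 10442]
In-order data received: bytes [6821, 7584] (segments 1..1).
Segment 2 missing -> gap begins at byte 7585; later segments buffered out of order.
Cumulative ACK = next expected in-order byte = 6821 + 764 = 7585

7585


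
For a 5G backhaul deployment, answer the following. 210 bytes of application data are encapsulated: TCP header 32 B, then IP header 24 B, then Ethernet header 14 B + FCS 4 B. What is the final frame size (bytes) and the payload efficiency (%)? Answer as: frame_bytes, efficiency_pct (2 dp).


TCP segment = 210 + 32 = 242 B
IP packet = 242 + 24 = 266 B
Ethernet frame = 266 + 14 + 4 = 284 B
Efficiency = app / frame = 210 / 284 = 0.739437 = 73.9437% -> 73.94% (2 dp)

284, 73.94


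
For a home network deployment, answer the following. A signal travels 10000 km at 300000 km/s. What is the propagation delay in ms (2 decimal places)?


Given: distance = 10000 km, speed = 300000 km/s
Delay = distance / speed = 10000 / 300000 seconds
Delay in ms = 10000 * 1000 / 300000
Delay = 33.3333 ms
Rounded to 2 dp = 33.33 ms

33.33


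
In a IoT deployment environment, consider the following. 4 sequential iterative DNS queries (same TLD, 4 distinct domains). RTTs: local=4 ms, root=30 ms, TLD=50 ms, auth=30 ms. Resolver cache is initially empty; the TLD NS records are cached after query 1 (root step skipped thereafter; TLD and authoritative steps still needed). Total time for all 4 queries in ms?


Lookup 1 (cold cache): local + root + TLD + auth = 4 + 30 + 50 + 30 = 114 ms
Lookups 2..4 (TLD NS cached -> skip root; new domain -> still ask TLD and auth): local + TLD + auth = 4 + 50 + 30 = 84 ms each
Remaining 3 lookups: 3 * 84 = 252 ms
Total = 114 + 252 = 366 ms

366


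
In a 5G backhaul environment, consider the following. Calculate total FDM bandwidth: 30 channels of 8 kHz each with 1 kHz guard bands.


Given: 30 channels, 8 kHz each, guard = 1 kHz
Channel bandwidth = 30 * 8 = 240 kHz
Guard bands = 29 gaps * 1 kHz = 29 kHz
Total = 240 + 29 = 269 kHz

269


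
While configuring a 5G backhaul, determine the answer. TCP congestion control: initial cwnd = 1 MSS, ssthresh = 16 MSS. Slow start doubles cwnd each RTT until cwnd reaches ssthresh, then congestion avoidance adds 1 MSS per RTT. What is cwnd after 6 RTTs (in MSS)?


RTT 0: cwnd = 1 MSS (initial)
RTT 1: cwnd = 2 MSS (slow start, doubled)
RTT 2: cwnd = 4 MSS (slow start, doubled)
RTT 3: cwnd = 8 MSS (slow start, doubled)
RTT 4: cwnd = 16 MSS (slow start, doubled)
RTT 5: cwnd = 17 MSS (congestion avoidance, +1)
RTT 6: cwnd = 18 MSS (congestion avoidance, +1)

18


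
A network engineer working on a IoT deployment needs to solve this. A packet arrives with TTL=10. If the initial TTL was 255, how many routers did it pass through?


Given: initial TTL = 255, received TTL = 10
Hops = initial TTL - received TTL
Hops = 255 - 10 = 245

245


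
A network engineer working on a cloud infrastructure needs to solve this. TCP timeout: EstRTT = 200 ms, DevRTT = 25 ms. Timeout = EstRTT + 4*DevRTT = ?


Given: EstRTT = 200 ms, DevRTT = 25 ms
Timeout = EstRTT + 4 * DevRTT
4 * DevRTT = 4 * 25 = 100
Timeout = 200 + 100 = 300 ms

300


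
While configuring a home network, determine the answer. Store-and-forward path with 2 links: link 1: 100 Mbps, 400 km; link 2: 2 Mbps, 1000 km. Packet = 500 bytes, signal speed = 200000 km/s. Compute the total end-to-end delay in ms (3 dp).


Packet = 500 bytes = 4000 bits. Store-and-forward: sum (t_trans + t_prop) per link.
Link 1: t_trans = 4000/(100*10^6) s = 0.0400 ms; t_prop = 400/200000 s = 2.0000 ms; subtotal = 2.0400 ms
Link 2: t_trans = 4000/(2*10^6) s = 2.0000 ms; t_prop = 1000/200000 s = 5.0000 ms; subtotal = 7.0000 ms
End-to-end = 2.0400 + 7.0000 = 9.0400 ms -> 9.040 ms (3 dp)

9.040


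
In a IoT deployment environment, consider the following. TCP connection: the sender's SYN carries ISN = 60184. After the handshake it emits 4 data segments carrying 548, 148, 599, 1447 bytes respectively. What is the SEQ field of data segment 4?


The SYN occupies sequence number ISN = 60184, so the first data byte is ISN + 1 = 60185.
SEQ of data segment i = (ISN + 1) + sum of payload sizes of segments 1..i-1.
Segment 1: SEQ = 60185, payload = 548 bytes
Segment 2: SEQ = 60733, payload = 148 bytes
Segment 3: SEQ = 60881, payload = 599 bytes
Segment 4: SEQ = 61480, payload = 1447 bytes
SEQ of segment 4 = 60185 + 548 + 148 + 599 = 61480

61480


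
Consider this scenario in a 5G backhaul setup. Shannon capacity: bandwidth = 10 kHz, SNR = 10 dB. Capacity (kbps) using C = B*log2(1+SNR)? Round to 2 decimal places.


Given: B = 10 kHz, SNR = 10 dB
SNR linear = 10^(10/10) = 10
1 + SNR = 11
log2(11) = 3.4594316186
C = 10 * 1000 * 3.4594316186 = 34594.3162 bps
C = 34.594316 kbps -> 34.59 kbps (2 dp)

34.59


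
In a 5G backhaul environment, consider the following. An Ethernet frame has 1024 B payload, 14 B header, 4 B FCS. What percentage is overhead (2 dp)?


Given: payload = 1024 B, header = 14 B, trailer = 4 B
Overhead bytes = header + trailer = 14 + 4 = 18
Total frame = payload + overhead = 1024 + 18 = 1042
Overhead % = 18 / 1042 * 100 = 1.7274% -> 1.73% (2 dp)

1.73


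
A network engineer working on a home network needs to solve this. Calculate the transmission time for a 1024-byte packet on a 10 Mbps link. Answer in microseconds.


Given: packet = 1024 bytes, bandwidth = 10 Mbps
Packet in bits = 1024 * 8 = 8192 bits
Bandwidth = 10 * 10^6 = 10000000 bps
Time = 8192 / 10000000 seconds
Time in us = 8192 * 10^6 / 10000000 = 819.2

819.2


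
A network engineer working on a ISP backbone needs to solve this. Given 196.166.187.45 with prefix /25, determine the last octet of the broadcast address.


Given: IP = 196.166.187.45, prefix = /25
Host bits = 32 - 25 = 7
Network last octet = 45 AND mask = 0
Host part size = 2^7 - 1 = 127
Broadcast last octet = 0 OR 127 = 127

127


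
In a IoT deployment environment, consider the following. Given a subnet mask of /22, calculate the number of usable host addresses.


Given: subnet mask /22
Host bits = 32 - 22 = 10
Total addresses = 2^10 = 1024
Usable hosts = 1024 - 2 (network + broadcast) = 1022

1022


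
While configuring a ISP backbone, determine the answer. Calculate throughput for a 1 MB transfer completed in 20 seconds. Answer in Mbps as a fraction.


Given: file = 1 MB, time = 20 s
File in Mb = 1 * 8 = 8 Mb
Throughput = 8 / 20 Mbps
Throughput = 2/5 Mbps

2/5


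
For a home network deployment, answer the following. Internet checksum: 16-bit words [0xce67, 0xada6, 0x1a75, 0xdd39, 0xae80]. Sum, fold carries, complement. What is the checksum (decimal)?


Given words: [0xce67, 0xada6, 0x1a75, 0xdd39, 0xae80]
Step 1: Sum all words
Raw sum = 52839 + 44454 + 6773 + 56633 + 44672 = 205371
Step 2: Fold carry: (8763 + 3) = 8766
One's complement = ~8766 & 0xFFFF = 56769

56769


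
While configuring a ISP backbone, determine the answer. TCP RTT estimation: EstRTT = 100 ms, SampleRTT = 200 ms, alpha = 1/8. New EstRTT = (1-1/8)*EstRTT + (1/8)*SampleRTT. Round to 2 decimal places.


Given: EstRTT = 100 ms, SampleRTT = 200 ms, alpha = 1/8
New EstRTT = (1 - alpha) * EstRTT + alpha * SampleRTT
(7/8) * 100 = 87.5
(1/8) * 200 = 25
New EstRTT = 87.5 + 25 = 112.5 ms -> 112.50 ms (2 dp)

112.50


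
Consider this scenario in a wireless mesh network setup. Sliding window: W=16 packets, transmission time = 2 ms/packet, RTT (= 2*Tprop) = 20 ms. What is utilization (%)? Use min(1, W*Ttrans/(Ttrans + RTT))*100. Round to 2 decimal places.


Given: W = 16, Ttrans = 2 ms, RTT = 20 ms (= 2 * Tprop, Tprop = 10 ms)
Cycle time = Ttrans + RTT = 2 + 20 = 22 ms (first packet sent until its ACK returns)
W * Ttrans = 16 * 2 = 32 ms of sending per cycle
W * Ttrans / (Ttrans + RTT) = 32 / 22 = 1.454545
U = min(1, 1.454545) = 1.000000
U% = 100.00%

100.00


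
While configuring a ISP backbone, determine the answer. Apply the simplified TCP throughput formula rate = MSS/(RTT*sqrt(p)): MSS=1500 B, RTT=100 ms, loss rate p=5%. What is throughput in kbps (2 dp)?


Given: MSS = 1500 bytes, RTT = 100 ms, loss = 5%
RTT in seconds = 100 / 1000 = 0.1
Loss rate = 5% = 0.05
sqrt(loss) = sqrt(0.05) = 0.223606797750
Throughput (bytes/s) = 1500 / (0.1 * 0.223606797750) = 67082.0393
Throughput (kbps) = 67082.0393 * 8 / 1000 = 536.656315 -> 536.66 kbps (2 dp)

536.66


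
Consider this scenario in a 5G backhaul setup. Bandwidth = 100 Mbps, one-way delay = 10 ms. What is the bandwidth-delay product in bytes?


Given: bandwidth = 100 Mbps, delay = 10 ms
BDP in bits = 100 * 10^6 * 10 / 1000
BDP in bits = 1000000
BDP in bytes = 1000000 / 8 = 125000

125000


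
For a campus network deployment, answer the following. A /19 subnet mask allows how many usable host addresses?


Given: subnet mask /19
Host bits = 32 - 19 = 13
Total addresses = 2^13 = 8192
Usable hosts = 8192 - 2 (network + broadcast) = 8190

8190


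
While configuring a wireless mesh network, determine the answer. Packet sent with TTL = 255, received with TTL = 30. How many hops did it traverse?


Given: initial TTL = 255, received TTL = 30
Hops = initial TTL - received TTL
Hops = 255 - 30 = 225

225


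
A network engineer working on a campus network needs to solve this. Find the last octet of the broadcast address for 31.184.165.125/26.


Given: IP = 31.184.165.125, prefix = /26
Host bits = 32 - 26 = 6
Network last octet = 125 AND mask = 64
Host part size = 2^6 - 1 = 63
Broadcast last octet = 64 OR 63 = 127

127


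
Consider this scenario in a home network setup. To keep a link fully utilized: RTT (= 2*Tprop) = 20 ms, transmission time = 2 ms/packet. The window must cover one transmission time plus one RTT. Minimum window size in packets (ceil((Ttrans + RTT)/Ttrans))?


Given: Ttrans = 2 ms, RTT = 20 ms (= 2 * Tprop, Tprop = 10 ms)
Time until first ACK returns = Ttrans + RTT = 2 + 20 = 22 ms
Need W * Ttrans >= Ttrans + RTT  ->  W >= (Ttrans + RTT) / Ttrans
(Ttrans + RTT) / Ttrans = 22 / 2 = 11
W_min = ceil(11) = 11

11


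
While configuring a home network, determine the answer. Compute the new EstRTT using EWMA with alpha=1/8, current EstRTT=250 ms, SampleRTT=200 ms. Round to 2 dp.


Given: EstRTT = 250 ms, SampleRTT = 200 ms, alpha = 1/8
New EstRTT = (1 - alpha) * EstRTT + alpha * SampleRTT
(7/8) * 250 = 218.75
(1/8) * 200 = 25
New EstRTT = 218.75 + 25 = 243.75 ms -> 243.75 ms (2 dp)

243.75


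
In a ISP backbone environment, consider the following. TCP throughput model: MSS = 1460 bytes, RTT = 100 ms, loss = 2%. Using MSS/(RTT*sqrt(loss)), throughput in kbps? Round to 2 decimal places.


Given: MSS = 1460 bytes, RTT = 100 ms, loss = 2%
RTT in seconds = 100 / 1000 = 0.1
Loss rate = 2% = 0.02
sqrt(loss) = sqrt(0.02) = 0.141421356237
Throughput (bytes/s) = 1460 / (0.1 * 0.141421356237) = 103237.5901
Throughput (kbps) = 103237.5901 * 8 / 1000 = 825.900720 -> 825.90 kbps (2 dp)

825.90


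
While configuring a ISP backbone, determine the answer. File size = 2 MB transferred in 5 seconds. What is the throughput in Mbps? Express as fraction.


Given: file = 2 MB, time = 5 s
File in Mb = 2 * 8 = 16 Mb
Throughput = 16 / 5 Mbps
Throughput = 16/5 Mbps

16/5


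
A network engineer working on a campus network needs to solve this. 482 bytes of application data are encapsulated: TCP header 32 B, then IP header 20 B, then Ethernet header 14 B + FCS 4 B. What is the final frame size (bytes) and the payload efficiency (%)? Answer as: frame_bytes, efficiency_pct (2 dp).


TCP segment = 482 + 32 = 514 B
IP packet = 514 + 20 = 534 B
Ethernet frame = 534 + 14 + 4 = 552 B
Efficiency = app / frame = 482 / 552 = 0.873188 = 87.3188% -> 87.32% (2 dp)

552, 87.32


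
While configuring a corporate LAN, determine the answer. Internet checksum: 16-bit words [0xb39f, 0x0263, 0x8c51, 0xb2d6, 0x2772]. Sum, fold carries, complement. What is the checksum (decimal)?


Given words: [0xb39f, 0x0263, 0x8c51, 0xb2d6, 0x2772]
Step 1: Sum all words
Raw sum = 45983 + 611 + 35921 + 45782 + 10098 = 138395
Step 2: Fold carry: (7323 + 2) = 7325
One's complement = ~7325 & 0xFFFF = 58210

58210


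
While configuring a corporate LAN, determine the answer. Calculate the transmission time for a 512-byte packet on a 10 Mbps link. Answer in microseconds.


Given: packet = 512 bytes, bandwidth = 10 Mbps
Packet in bits = 512 * 8 = 4096 bits
Bandwidth = 10 * 10^6 = 10000000 bps
Time = 4096 / 10000000 seconds
Time in us = 4096 * 10^6 / 10000000 = 409.6

409.6


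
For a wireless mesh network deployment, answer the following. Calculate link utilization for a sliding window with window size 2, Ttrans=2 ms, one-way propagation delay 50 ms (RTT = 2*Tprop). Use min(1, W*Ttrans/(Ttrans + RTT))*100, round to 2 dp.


Given: W = 2, Ttrans = 2 ms, RTT = 100 ms (= 2 * Tprop, Tprop = 50 ms)
Cycle time = Ttrans + RTT = 2 + 100 = 102 ms (first packet sent until its ACK returns)
W * Ttrans = 2 * 2 = 4 ms of sending per cycle
W * Ttrans / (Ttrans + RTT) = 4 / 102 = 0.039216
U = min(1, 0.039216) = 0.039216
U% = 3.92%

3.92


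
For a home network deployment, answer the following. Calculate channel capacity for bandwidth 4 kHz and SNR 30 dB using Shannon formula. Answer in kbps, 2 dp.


Given: B = 4 kHz, SNR = 30 dB
SNR linear = 10^(30/10) = 1000
1 + SNR = 1001
log2(1001) = 9.9672262588
C = 4 * 1000 * 9.9672262588 = 39868.9050 bps
C = 39.868905 kbps -> 39.87 kbps (2 dp)

39.87


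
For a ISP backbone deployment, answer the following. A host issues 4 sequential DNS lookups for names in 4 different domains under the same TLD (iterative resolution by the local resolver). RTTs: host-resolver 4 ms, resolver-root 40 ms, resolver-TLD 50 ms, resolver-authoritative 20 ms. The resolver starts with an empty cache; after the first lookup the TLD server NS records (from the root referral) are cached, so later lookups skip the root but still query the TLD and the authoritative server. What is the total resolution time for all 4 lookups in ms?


Lookup 1 (cold cache): local + root + TLD + auth = 4 + 40 + 50 + 20 = 114 ms
Lookups 2..4 (TLD NS cached -> skip root; new domain -> still ask TLD and auth): local + TLD + auth = 4 + 50 + 20 = 74 ms each
Remaining 3 lookups: 3 * 74 = 222 ms
Total = 114 + 222 = 336 ms

336


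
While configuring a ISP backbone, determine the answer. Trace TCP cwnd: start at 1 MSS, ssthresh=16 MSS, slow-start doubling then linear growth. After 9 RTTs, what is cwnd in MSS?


RTT 0: cwnd = 1 MSS (initial)
RTT 1: cwnd = 2 MSS (slow start, doubled)
RTT 2: cwnd = 4 MSS (slow start, doubled)
RTT 3: cwnd = 8 MSS (slow start, doubled)
RTT 4: cwnd = 16 MSS (slow start, doubled)
RTT 5: cwnd = 17 MSS (congestion avoidance, +1)
RTT 6: cwnd = 18 MSS (congestion avoidance, +1)
RTT 7: cwnd = 19 MSS (congestion avoidance, +1)
RTT 8: cwnd = 20 MSS (congestion avoidance, +1)
RTT 9: cwnd = 21 MSS (congestion avoidance, +1)

21


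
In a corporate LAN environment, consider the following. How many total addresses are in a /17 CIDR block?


Given: CIDR prefix /17
Host bits = 32 - 17 = 15
Total addresses = 2^15 = 32768

32768


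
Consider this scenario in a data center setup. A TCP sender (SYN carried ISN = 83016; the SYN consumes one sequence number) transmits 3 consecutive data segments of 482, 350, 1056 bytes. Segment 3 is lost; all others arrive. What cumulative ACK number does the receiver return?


SYN uses sequence number 83016; first data byte = ISN + 1 = 83017.
Segment 1: SEQ = 83017, len = 482 B, covers [83017, 83498]
Segment 2: SEQ = 83499, len = 350 B, covers [83499, 83848]
Segment 3: SEQ = 83849, len = 1056 B, covers [83849, 84904] [LOST]
In-order data received: bytes [83017, 83848] (segments 1..2).
Segment 3 missing -> gap begins at byte 83849.
Cumulative ACK = next expected in-order byte = 83017 + 482 + 350 = 83849

83849


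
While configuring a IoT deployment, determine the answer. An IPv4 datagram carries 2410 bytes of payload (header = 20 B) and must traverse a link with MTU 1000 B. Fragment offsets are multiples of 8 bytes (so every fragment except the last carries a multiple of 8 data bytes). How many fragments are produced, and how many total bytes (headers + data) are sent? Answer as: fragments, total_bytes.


Max data per non-final fragment = floor((MTU - header)/8)*8 = floor((1000 - 20)/8)*8 = floor(980/8)*8 = 976 B
Final fragment needs no 8-byte alignment: it can carry up to MTU - header = 980 B
Non-final fragments needed = ceil((payload - 980) / 976) = ceil(1430/976) = ceil(1.4652) = 2
Number of fragments = 2 + 1 = 3
Fragment sizes (data): 2 * 976 B + 458 B (last, 458 <= 980 OK)
Total bytes sent = payload + n_frags * header = 2410 + 3*20 = 2410 + 60 = 2470 B

3, 2470


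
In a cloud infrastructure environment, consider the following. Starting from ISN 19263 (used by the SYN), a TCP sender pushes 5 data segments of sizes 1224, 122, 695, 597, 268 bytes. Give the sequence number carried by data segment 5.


The SYN occupies sequence number ISN = 19263, so the first data byte is ISN + 1 = 19264.
SEQ of data segment i = (ISN + 1) + sum of payload sizes of segments 1..i-1.
Segment 1: SEQ = 19264, payload = 1224 bytes
Segment 2: SEQ = 20488, payload = 122 bytes
Segment 3: SEQ = 20610, payload = 695 bytes
Segment 4: SEQ = 21305, payload = 597 bytes
Segment 5: SEQ = 21902, payload = 268 bytes
SEQ of segment 5 = 19264 + 1224 + 122 + 695 + 597 = 21902

21902


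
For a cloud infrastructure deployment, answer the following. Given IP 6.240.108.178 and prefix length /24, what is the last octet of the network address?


Given: IP = 6.240.108.178, prefix = /24
Subnet mask = 255.255.255.0
Last octet of IP: 178
Last octet of mask: 0
Network last octet = 178 AND 0 = 0

0


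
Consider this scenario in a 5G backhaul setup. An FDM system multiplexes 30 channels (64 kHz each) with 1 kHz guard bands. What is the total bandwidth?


Given: 30 channels, 64 kHz each, guard = 1 kHz
Channel bandwidth = 30 * 64 = 1920 kHz
Guard bands = 29 gaps * 1 kHz = 29 kHz
Total = 1920 + 29 = 1949 kHz

1949


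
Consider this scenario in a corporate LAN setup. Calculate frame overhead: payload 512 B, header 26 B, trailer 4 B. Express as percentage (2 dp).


Given: payload = 512 B, header = 26 B, trailer = 4 B
Overhead bytes = header + trailer = 26 + 4 = 30
Total frame = payload + overhead = 512 + 30 = 542
Overhead % = 30 / 542 * 100 = 5.5351% -> 5.54% (2 dp)

5.54


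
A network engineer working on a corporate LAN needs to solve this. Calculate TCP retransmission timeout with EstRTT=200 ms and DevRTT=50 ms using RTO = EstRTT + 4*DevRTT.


Given: EstRTT = 200 ms, DevRTT = 50 ms
Timeout = EstRTT + 4 * DevRTT
4 * DevRTT = 4 * 50 = 200
Timeout = 200 + 200 = 400 ms

400


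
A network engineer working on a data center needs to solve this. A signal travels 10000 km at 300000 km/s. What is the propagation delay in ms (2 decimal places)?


Given: distance = 10000 km, speed = 300000 km/s
Delay = distance / speed = 10000 / 300000 seconds
Delay in ms = 10000 * 1000 / 300000
Delay = 33.3333 ms
Rounded to 2 dp = 33.33 ms

33.33


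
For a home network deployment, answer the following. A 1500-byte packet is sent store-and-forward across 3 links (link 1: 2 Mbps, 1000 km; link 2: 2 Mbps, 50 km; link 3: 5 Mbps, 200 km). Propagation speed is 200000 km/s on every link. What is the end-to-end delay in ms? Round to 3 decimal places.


Packet = 1500 bytes = 12000 bits. Store-and-forward: sum (t_trans + t_prop) per link.
Link 1: t_trans = 12000/(2*10^6) s = 6.0000 ms; t_prop = 1000/200000 s = 5.0000 ms; subtotal = 11.0000 ms
Link 2: t_trans = 12000/(2*10^6) s = 6.0000 ms; t_prop = 50/200000 s = 0.2500 ms; subtotal = 6.2500 ms
Link 3: t_trans = 12000/(5*10^6) s = 2.4000 ms; t_prop = 200/200000 s = 1.0000 ms; subtotal = 3.4000 ms
End-to-end = 11.0000 + 6.2500 + 3.4000 = 20.6500 ms -> 20.650 ms (3 dp)

20.650


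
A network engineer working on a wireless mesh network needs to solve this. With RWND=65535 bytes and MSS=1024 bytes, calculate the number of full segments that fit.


Given: RWND = 65535 bytes, MSS = 1024 bytes
Full segments = floor(RWND / MSS)
Full segments = floor(65535 / 1024)
Full segments = floor(63.999) = 63

63


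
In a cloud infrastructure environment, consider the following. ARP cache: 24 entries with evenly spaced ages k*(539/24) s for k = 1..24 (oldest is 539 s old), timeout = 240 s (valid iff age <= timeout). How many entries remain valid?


Ages are k * 539/24 s for k = 1..24 (spacing = 22.4583 s).
Entry k is valid iff k * 539/24 <= 240 iff k <= 24 * 240 / 539 = 10.6865
n_valid = floor(10.6865) = 10
(n_stale = 24 - 10 = 14)

10


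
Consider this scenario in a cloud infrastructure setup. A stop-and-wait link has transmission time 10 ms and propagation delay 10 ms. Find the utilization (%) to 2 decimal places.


Given: Ttrans = 10 ms, Tprop = 10 ms
RTT = 2 * Tprop = 2 * 10 = 20 ms
U = Ttrans / (Ttrans + RTT)
U = 10 / (10 + 20)
U = 10 / 30 = 0.333333
U% = 33.33%

33.33


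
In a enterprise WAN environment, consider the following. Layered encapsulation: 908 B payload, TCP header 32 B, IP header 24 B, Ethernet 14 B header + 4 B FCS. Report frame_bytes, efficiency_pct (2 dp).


TCP segment = 908 + 32 = 940 B
IP packet = 940 + 24 = 964 B
Ethernet frame = 964 + 14 + 4 = 982 B
Efficiency = app / frame = 908 / 982 = 0.924644 = 92.4644% -> 92.46% (2 dp)

982, 92.46


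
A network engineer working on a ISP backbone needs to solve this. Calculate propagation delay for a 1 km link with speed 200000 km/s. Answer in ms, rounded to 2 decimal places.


Given: distance = 1 km, speed = 200000 km/s
Delay = distance / speed = 1 / 200000 seconds
Delay in ms = 1 * 1000 / 200000
Delay = 0.0050 ms
Rounded to 2 dp = 0.01 ms

0.01


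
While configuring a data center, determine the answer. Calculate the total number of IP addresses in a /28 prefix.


Given: CIDR prefix /28
Host bits = 32 - 28 = 4
Total addresses = 2^4 = 16

16


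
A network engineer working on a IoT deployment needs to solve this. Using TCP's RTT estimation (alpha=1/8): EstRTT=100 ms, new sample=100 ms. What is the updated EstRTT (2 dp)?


Given: EstRTT = 100 ms, SampleRTT = 100 ms, alpha = 1/8
New EstRTT = (1 - alpha) * EstRTT + alpha * SampleRTT
(7/8) * 100 = 87.5
(1/8) * 100 = 12.5
New EstRTT = 87.5 + 12.5 = 100 ms -> 100.00 ms (2 dp)

100.00
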